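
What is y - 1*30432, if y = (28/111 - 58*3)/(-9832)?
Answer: -16606002389/545676 ≈ -30432.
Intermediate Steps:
y = 9643/545676 (y = (28*(1/111) - 174)*(-1/9832) = (28/111 - 174)*(-1/9832) = -19286/111*(-1/9832) = 9643/545676 ≈ 0.017672)
y - 1*30432 = 9643/545676 - 1*30432 = 9643/545676 - 30432 = -16606002389/545676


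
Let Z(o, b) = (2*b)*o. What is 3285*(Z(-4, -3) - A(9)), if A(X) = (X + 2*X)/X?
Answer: 68985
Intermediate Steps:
Z(o, b) = 2*b*o
A(X) = 3 (A(X) = (3*X)/X = 3)
3285*(Z(-4, -3) - A(9)) = 3285*(2*(-3)*(-4) - 1*3) = 3285*(24 - 3) = 3285*21 = 68985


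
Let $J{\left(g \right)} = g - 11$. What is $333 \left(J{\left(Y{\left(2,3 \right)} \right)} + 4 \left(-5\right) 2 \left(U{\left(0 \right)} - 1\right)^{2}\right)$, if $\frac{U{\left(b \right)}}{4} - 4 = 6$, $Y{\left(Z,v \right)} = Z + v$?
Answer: $-20261718$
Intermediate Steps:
$U{\left(b \right)} = 40$ ($U{\left(b \right)} = 16 + 4 \cdot 6 = 16 + 24 = 40$)
$J{\left(g \right)} = -11 + g$ ($J{\left(g \right)} = g - 11 = -11 + g$)
$333 \left(J{\left(Y{\left(2,3 \right)} \right)} + 4 \left(-5\right) 2 \left(U{\left(0 \right)} - 1\right)^{2}\right) = 333 \left(\left(-11 + \left(2 + 3\right)\right) + 4 \left(-5\right) 2 \left(40 - 1\right)^{2}\right) = 333 \left(\left(-11 + 5\right) + \left(-20\right) 2 \left(40 + \left(-4 + 3\right)\right)^{2}\right) = 333 \left(-6 - 40 \left(40 - 1\right)^{2}\right) = 333 \left(-6 - 40 \cdot 39^{2}\right) = 333 \left(-6 - 60840\right) = 333 \left(-60846\right) = -20261718$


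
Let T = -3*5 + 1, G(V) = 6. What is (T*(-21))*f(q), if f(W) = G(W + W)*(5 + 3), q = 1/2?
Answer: 14112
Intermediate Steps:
q = ½ ≈ 0.50000
T = -14 (T = -15 + 1 = -14)
f(W) = 48 (f(W) = 6*(5 + 3) = 6*8 = 48)
(T*(-21))*f(q) = -14*(-21)*48 = 294*48 = 14112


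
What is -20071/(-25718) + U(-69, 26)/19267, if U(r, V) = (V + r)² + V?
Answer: 434929207/495508706 ≈ 0.87774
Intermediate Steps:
U(r, V) = V + (V + r)²
-20071/(-25718) + U(-69, 26)/19267 = -20071/(-25718) + (26 + (26 - 69)²)/19267 = -20071*(-1/25718) + (26 + (-43)²)*(1/19267) = 20071/25718 + (26 + 1849)*(1/19267) = 20071/25718 + 1875*(1/19267) = 20071/25718 + 1875/19267 = 434929207/495508706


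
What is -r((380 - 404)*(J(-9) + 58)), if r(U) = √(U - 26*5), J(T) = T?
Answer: -I*√1306 ≈ -36.139*I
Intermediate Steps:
r(U) = √(-130 + U) (r(U) = √(U - 130) = √(-130 + U))
-r((380 - 404)*(J(-9) + 58)) = -√(-130 + (380 - 404)*(-9 + 58)) = -√(-130 - 24*49) = -√(-130 - 1176) = -√(-1306) = -I*√1306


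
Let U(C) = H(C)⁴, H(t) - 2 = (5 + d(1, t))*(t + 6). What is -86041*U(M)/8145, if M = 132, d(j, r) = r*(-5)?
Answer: -5743128810623300796549376/8145 ≈ -7.0511e+20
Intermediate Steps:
d(j, r) = -5*r
H(t) = 2 + (5 - 5*t)*(6 + t) (H(t) = 2 + (5 - 5*t)*(t + 6) = 2 + (5 - 5*t)*(6 + t))
U(C) = (32 - 25*C - 5*C²)⁴
-86041*U(M)/8145 = -86041*(32 - 25*132 - 5*132²)⁴/8145 = -86041*(32 - 3300 - 5*17424)⁴/8145 = -86041*(32 - 3300 - 87120)⁴/8145 = -86041/(8145/((-90388)⁴)) = -86041/(8145/66748745489049415936) = -86041/(8145*(1/66748745489049415936)) = -86041/8145/66748745489049415936 = -86041*66748745489049415936/8145 = -5743128810623300796549376/8145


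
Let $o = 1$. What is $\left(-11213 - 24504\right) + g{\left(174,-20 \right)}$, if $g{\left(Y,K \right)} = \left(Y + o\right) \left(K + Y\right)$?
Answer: $-8767$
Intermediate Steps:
$g{\left(Y,K \right)} = \left(1 + Y\right) \left(K + Y\right)$ ($g{\left(Y,K \right)} = \left(Y + 1\right) \left(K + Y\right) = \left(1 + Y\right) \left(K + Y\right)$)
$\left(-11213 - 24504\right) + g{\left(174,-20 \right)} = \left(-11213 - 24504\right) + \left(-20 + 174 + 174^{2} - 3480\right) = -35717 + \left(-20 + 174 + 30276 - 3480\right) = -35717 + 26950 = -8767$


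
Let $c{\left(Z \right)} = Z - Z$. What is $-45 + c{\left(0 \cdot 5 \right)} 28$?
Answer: $-45$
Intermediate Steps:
$c{\left(Z \right)} = 0$
$-45 + c{\left(0 \cdot 5 \right)} 28 = -45 + 0 \cdot 28 = -45 + 0 = -45$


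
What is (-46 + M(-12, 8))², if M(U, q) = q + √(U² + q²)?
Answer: 1652 - 304*√13 ≈ 555.91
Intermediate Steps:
(-46 + M(-12, 8))² = (-46 + (8 + √((-12)² + 8²)))² = (-46 + (8 + √(144 + 64)))² = (-46 + (8 + √208))² = (-46 + (8 + 4*√13))² = (-38 + 4*√13)²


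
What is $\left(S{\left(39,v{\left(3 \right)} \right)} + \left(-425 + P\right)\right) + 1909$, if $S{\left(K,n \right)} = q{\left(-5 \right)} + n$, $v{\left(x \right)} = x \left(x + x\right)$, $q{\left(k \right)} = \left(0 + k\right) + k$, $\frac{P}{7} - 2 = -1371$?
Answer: $-8091$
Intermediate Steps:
$P = -9583$ ($P = 14 + 7 \left(-1371\right) = 14 - 9597 = -9583$)
$q{\left(k \right)} = 2 k$ ($q{\left(k \right)} = k + k = 2 k$)
$v{\left(x \right)} = 2 x^{2}$ ($v{\left(x \right)} = x 2 x = 2 x^{2}$)
$S{\left(K,n \right)} = -10 + n$ ($S{\left(K,n \right)} = 2 \left(-5\right) + n = -10 + n$)
$\left(S{\left(39,v{\left(3 \right)} \right)} + \left(-425 + P\right)\right) + 1909 = \left(\left(-10 + 2 \cdot 3^{2}\right) - 10008\right) + 1909 = \left(\left(-10 + 2 \cdot 9\right) - 10008\right) + 1909 = \left(\left(-10 + 18\right) - 10008\right) + 1909 = \left(8 - 10008\right) + 1909 = -10000 + 1909 = -8091$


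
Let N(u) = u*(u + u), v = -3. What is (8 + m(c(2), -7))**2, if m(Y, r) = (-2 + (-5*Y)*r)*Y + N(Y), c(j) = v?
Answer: 120409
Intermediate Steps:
c(j) = -3
N(u) = 2*u**2 (N(u) = u*(2*u) = 2*u**2)
m(Y, r) = 2*Y**2 + Y*(-2 - 5*Y*r) (m(Y, r) = (-2 + (-5*Y)*r)*Y + 2*Y**2 = (-2 - 5*Y*r)*Y + 2*Y**2 = Y*(-2 - 5*Y*r) + 2*Y**2 = 2*Y**2 + Y*(-2 - 5*Y*r))
(8 + m(c(2), -7))**2 = (8 - 3*(-2 + 2*(-3) - 5*(-3)*(-7)))**2 = (8 - 3*(-2 - 6 - 105))**2 = (8 - 3*(-113))**2 = (8 + 339)**2 = 347**2 = 120409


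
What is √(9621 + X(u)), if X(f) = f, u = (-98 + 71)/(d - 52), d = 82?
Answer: 3*√106890/10 ≈ 98.082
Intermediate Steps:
u = -9/10 (u = (-98 + 71)/(82 - 52) = -27/30 = -27*1/30 = -9/10 ≈ -0.90000)
√(9621 + X(u)) = √(9621 - 9/10) = √(96201/10) = 3*√106890/10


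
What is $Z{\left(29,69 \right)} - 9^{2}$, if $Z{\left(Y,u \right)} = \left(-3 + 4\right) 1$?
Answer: $-80$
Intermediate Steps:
$Z{\left(Y,u \right)} = 1$ ($Z{\left(Y,u \right)} = 1 \cdot 1 = 1$)
$Z{\left(29,69 \right)} - 9^{2} = 1 - 9^{2} = 1 - 81 = -80$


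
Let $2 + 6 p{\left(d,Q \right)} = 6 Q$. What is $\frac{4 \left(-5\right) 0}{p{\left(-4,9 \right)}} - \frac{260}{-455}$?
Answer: $\frac{4}{7} \approx 0.57143$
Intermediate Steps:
$p{\left(d,Q \right)} = - \frac{1}{3} + Q$ ($p{\left(d,Q \right)} = - \frac{1}{3} + \frac{6 Q}{6} = - \frac{1}{3} + Q$)
$\frac{4 \left(-5\right) 0}{p{\left(-4,9 \right)}} - \frac{260}{-455} = \frac{4 \left(-5\right) 0}{- \frac{1}{3} + 9} - \frac{260}{-455} = \frac{\left(-20\right) 0}{\frac{26}{3}} - - \frac{4}{7} = 0 \cdot \frac{3}{26} + \frac{4}{7} = 0 + \frac{4}{7} = \frac{4}{7}$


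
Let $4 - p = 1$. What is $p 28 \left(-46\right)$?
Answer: $-3864$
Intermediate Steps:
$p = 3$ ($p = 4 - 1 = 3$)
$p 28 \left(-46\right) = 3 \cdot 28 \left(-46\right) = 84 \left(-46\right) = -3864$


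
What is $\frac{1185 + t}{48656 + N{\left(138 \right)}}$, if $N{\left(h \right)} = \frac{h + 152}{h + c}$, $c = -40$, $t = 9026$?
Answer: $\frac{500339}{2384289} \approx 0.20985$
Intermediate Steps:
$N{\left(h \right)} = \frac{152 + h}{-40 + h}$ ($N{\left(h \right)} = \frac{h + 152}{h - 40} = \frac{152 + h}{-40 + h}$)
$\frac{1185 + t}{48656 + N{\left(138 \right)}} = \frac{1185 + 9026}{48656 + \frac{152 + 138}{-40 + 138}} = \frac{10211}{48656 + \frac{1}{98} \cdot 290} = \frac{10211}{48656 + \frac{145}{49}} = \frac{10211}{\frac{2384289}{49}} = 10211 \cdot \frac{49}{2384289} = \frac{500339}{2384289}$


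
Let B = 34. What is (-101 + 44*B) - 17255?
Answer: -15860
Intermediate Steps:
(-101 + 44*B) - 17255 = (-101 + 44*34) - 17255 = (-101 + 1496) - 17255 = 1395 - 17255 = -15860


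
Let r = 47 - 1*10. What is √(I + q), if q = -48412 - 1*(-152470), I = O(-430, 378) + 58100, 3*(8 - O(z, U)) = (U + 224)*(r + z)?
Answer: 2*√60257 ≈ 490.95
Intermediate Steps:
r = 37 (r = 47 - 10 = 37)
O(z, U) = 8 - (37 + z)*(224 + U)/3 (O(z, U) = 8 - (U + 224)*(37 + z)/3 = 8 - (224 + U)*(37 + z)/3 = 8 - (37 + z)*(224 + U)/3)
I = 136970 (I = (-8264/3 - 224/3*(-430) - 37/3*378 - ⅓*378*(-430)) + 58100 = (-8264/3 + 96320/3 - 4662 + 54180) + 58100 = 78870 + 58100 = 136970)
q = 104058 (q = -48412 + 152470 = 104058)
√(I + q) = √(136970 + 104058) = √241028 = 2*√60257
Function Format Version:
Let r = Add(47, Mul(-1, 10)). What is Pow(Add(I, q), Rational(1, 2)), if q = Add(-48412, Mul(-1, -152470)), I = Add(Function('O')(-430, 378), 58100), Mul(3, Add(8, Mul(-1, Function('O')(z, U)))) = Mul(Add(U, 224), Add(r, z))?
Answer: Mul(2, Pow(60257, Rational(1, 2))) ≈ 490.95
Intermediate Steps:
r = 37 (r = Add(47, -10) = 37)
Function('O')(z, U) = Add(8, Mul(Rational(-1, 3), Add(37, z), Add(224, U))) (Function('O')(z, U) = Add(8, Mul(Rational(-1, 3), Mul(Add(U, 224), Add(37, z)))) = Add(8, Mul(Rational(-1, 3), Mul(Add(224, U), Add(37, z)))) = Add(8, Mul(Rational(-1, 3), Mul(Add(37, z), Add(224, U)))) = Add(8, Mul(Rational(-1, 3), Add(37, z), Add(224, U))))
I = 136970 (I = Add(Add(Rational(-8264, 3), Mul(Rational(-224, 3), -430), Mul(Rational(-37, 3), 378), Mul(Rational(-1, 3), 378, -430)), 58100) = Add(Add(Rational(-8264, 3), Rational(96320, 3), -4662, 54180), 58100) = Add(78870, 58100) = 136970)
q = 104058 (q = Add(-48412, 152470) = 104058)
Pow(Add(I, q), Rational(1, 2)) = Pow(Add(136970, 104058), Rational(1, 2)) = Pow(241028, Rational(1, 2)) = Mul(2, Pow(60257, Rational(1, 2)))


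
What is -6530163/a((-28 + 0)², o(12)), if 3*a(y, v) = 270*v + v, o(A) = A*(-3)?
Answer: 2176721/1084 ≈ 2008.0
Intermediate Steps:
o(A) = -3*A
a(y, v) = 271*v/3 (a(y, v) = (270*v + v)/3 = (271*v)/3 = 271*v/3)
-6530163/a((-28 + 0)², o(12)) = -6530163/(271*(-3*12)/3) = -6530163/((271/3)*(-36)) = -6530163/(-3252) = -6530163*(-1/3252) = 2176721/1084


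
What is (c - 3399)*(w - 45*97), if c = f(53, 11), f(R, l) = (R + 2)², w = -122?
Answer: 1678138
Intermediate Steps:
f(R, l) = (2 + R)²
c = 3025 (c = (2 + 53)² = 55² = 3025)
(c - 3399)*(w - 45*97) = (3025 - 3399)*(-122 - 45*97) = -374*(-122 - 4365) = -374*(-4487) = 1678138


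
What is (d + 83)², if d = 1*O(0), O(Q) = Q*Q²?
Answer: 6889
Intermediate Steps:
O(Q) = Q³
d = 0 (d = 1*0³ = 1*0 = 0)
(d + 83)² = (0 + 83)² = 83² = 6889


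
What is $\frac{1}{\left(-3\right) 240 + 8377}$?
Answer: $\frac{1}{7657} \approx 0.0001306$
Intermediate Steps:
$\frac{1}{\left(-3\right) 240 + 8377} = \frac{1}{-720 + 8377} = \frac{1}{7657}$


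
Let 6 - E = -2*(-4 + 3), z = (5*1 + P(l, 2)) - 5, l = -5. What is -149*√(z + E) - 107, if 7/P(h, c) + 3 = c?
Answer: -107 - 149*I*√3 ≈ -107.0 - 258.08*I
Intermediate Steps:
P(h, c) = 7/(-3 + c)
z = -7 (z = (5*1 + 7/(-3 + 2)) - 5 = (5 + 7/(-1)) - 5 = (5 + 7*(-1)) - 5 = (5 - 7) - 5 = -2 - 5 = -7)
E = 4 (E = 6 - (-2)*(-4 + 3) = 6 - (-2)*(-1) = 6 - 1*2 = 6 - 2 = 4)
-149*√(z + E) - 107 = -149*√(-7 + 4) - 107 = -149*I*√3 - 107 = -107 - 149*I*√3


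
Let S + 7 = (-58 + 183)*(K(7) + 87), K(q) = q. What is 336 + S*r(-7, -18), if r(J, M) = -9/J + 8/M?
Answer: 643547/63 ≈ 10215.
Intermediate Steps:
S = 11743 (S = -7 + (-58 + 183)*(7 + 87) = -7 + 125*94 = -7 + 11750 = 11743)
336 + S*r(-7, -18) = 336 + 11743*(-9/(-7) + 8/(-18)) = 336 + 11743*(-9*(-1/7) + 8*(-1/18)) = 336 + 11743*(9/7 - 4/9) = 336 + 11743*(53/63) = 336 + 622379/63 = 643547/63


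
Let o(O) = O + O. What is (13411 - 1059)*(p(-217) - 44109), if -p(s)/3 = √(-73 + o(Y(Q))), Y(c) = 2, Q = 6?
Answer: -544834368 - 37056*I*√69 ≈ -5.4483e+8 - 3.0781e+5*I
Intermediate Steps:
o(O) = 2*O
p(s) = -3*I*√69 (p(s) = -3*√(-73 + 2*2) = -3*√(-73 + 4) = -3*I*√69)
(13411 - 1059)*(p(-217) - 44109) = (13411 - 1059)*(-3*I*√69 - 44109) = 12352*(-44109 - 3*I*√69) = -544834368 - 37056*I*√69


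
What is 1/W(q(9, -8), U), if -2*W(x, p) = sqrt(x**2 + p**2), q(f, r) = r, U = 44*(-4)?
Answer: -sqrt(485)/1940 ≈ -0.011352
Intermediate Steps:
U = -176
W(x, p) = -sqrt(p**2 + x**2)/2 (W(x, p) = -sqrt(x**2 + p**2)/2 = -sqrt(p**2 + x**2)/2)
1/W(q(9, -8), U) = 1/(-sqrt((-176)**2 + (-8)**2)/2) = 1/(-sqrt(30976 + 64)/2) = 1/(-4*sqrt(485)) = -sqrt(485)/1940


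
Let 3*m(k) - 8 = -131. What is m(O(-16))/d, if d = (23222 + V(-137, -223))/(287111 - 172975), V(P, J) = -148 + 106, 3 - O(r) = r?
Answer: -1169894/5795 ≈ -201.88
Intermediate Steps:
O(r) = 3 - r
m(k) = -41 (m(k) = 8/3 + (⅓)*(-131) = 8/3 - 131/3 = -41)
V(P, J) = -42
d = 5795/28534 (d = (23222 - 42)/(287111 - 172975) = 23180/114136 = 23180*(1/114136) = 5795/28534 ≈ 0.20309)
m(O(-16))/d = -41/5795/28534 = -41*28534/5795 = -1169894/5795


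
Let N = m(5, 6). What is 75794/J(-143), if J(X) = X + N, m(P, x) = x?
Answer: -75794/137 ≈ -553.24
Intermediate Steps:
N = 6
J(X) = 6 + X (J(X) = X + 6 = 6 + X)
75794/J(-143) = 75794/(6 - 143) = 75794/(-137) = 75794*(-1/137) = -75794/137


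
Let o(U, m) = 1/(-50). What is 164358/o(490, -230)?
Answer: -8217900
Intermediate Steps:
o(U, m) = -1/50
164358/o(490, -230) = 164358/(-1/50) = 164358*(-50) = -8217900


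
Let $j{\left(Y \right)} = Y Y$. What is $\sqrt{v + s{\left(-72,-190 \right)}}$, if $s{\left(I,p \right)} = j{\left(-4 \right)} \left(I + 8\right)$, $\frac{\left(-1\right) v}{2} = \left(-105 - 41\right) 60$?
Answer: $4 \sqrt{1031} \approx 128.44$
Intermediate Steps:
$j{\left(Y \right)} = Y^{2}$
$v = 17520$ ($v = - 2 \left(-105 - 41\right) 60 = - 2 \left(\left(-146\right) 60\right) = \left(-2\right) \left(-8760\right) = 17520$)
$s{\left(I,p \right)} = 128 + 16 I$ ($s{\left(I,p \right)} = \left(-4\right)^{2} \left(I + 8\right) = 16 \left(8 + I\right) = 128 + 16 I$)
$\sqrt{v + s{\left(-72,-190 \right)}} = \sqrt{17520 + \left(128 + 16 \left(-72\right)\right)} = \sqrt{17520 + \left(128 - 1152\right)} = \sqrt{17520 - 1024} = \sqrt{16496} = 4 \sqrt{1031}$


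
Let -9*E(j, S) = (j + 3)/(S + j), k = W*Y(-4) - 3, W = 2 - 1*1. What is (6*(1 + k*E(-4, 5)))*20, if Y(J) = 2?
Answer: 320/3 ≈ 106.67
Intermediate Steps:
W = 1 (W = 2 - 1 = 1)
k = -1 (k = 1*2 - 3 = 2 - 3 = -1)
E(j, S) = -(3 + j)/(9*(S + j)) (E(j, S) = -(j + 3)/(9*(S + j)) = -(3 + j)/(9*(S + j)))
(6*(1 + k*E(-4, 5)))*20 = (6*(1 - (-3 - 1*(-4))/(9*(5 - 4))))*20 = (6*(1 - (-3 + 4)/(9*1)))*20 = (6*(1 - 1/9))*20 = (6*(8/9))*20 = (16/3)*20 = 320/3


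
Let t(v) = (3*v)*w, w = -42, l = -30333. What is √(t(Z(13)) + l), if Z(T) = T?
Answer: I*√31971 ≈ 178.8*I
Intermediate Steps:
t(v) = -126*v (t(v) = (3*v)*(-42) = -126*v)
√(t(Z(13)) + l) = √(-126*13 - 30333) = √(-1638 - 30333) = √(-31971) = I*√31971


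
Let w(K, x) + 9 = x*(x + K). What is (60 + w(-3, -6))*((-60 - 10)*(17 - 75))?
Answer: 426300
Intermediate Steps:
w(K, x) = -9 + x*(K + x) (w(K, x) = -9 + x*(x + K) = -9 + x*(K + x))
(60 + w(-3, -6))*((-60 - 10)*(17 - 75)) = (60 + (-9 + (-6)² - 3*(-6)))*((-60 - 10)*(17 - 75)) = (60 + (-9 + 36 + 18))*(-70*(-58)) = (60 + 45)*4060 = 105*4060 = 426300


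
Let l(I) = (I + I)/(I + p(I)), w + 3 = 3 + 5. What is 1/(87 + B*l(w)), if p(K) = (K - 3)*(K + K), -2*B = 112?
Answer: 5/323 ≈ 0.015480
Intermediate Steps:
B = -56 (B = -½*112 = -56)
p(K) = 2*K*(-3 + K) (p(K) = (-3 + K)*(2*K) = 2*K*(-3 + K))
w = 5 (w = -3 + (3 + 5) = -3 + 8 = 5)
l(I) = 2*I/(I + 2*I*(-3 + I)) (l(I) = (I + I)/(I + 2*I*(-3 + I)) = (2*I)/(I + 2*I*(-3 + I)) = 2*I/(I + 2*I*(-3 + I)))
1/(87 + B*l(w)) = 1/(87 - 112/(-5 + 2*5)) = 1/(87 - 112/(-5 + 10)) = 1/(87 - 112/5) = 1/(323/5) = 5/323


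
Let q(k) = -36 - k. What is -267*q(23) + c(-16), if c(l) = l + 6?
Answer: 15743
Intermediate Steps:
c(l) = 6 + l
-267*q(23) + c(-16) = -267*(-36 - 1*23) + (6 - 16) = -267*(-36 - 23) - 10 = -267*(-59) - 10 = 15753 - 10 = 15743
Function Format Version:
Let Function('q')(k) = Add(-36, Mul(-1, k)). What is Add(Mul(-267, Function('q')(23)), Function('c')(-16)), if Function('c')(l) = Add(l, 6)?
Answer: 15743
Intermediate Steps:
Function('c')(l) = Add(6, l)
Add(Mul(-267, Function('q')(23)), Function('c')(-16)) = Add(Mul(-267, Add(-36, Mul(-1, 23))), Add(6, -16)) = Add(Mul(-267, Add(-36, -23)), -10) = Add(Mul(-267, -59), -10) = Add(15753, -10) = 15743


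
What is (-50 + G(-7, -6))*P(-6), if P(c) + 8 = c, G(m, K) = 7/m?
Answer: 714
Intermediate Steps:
P(c) = -8 + c
(-50 + G(-7, -6))*P(-6) = (-50 + 7/(-7))*(-8 - 6) = (-50 + 7*(-⅐))*(-14) = (-50 - 1)*(-14) = -51*(-14) = 714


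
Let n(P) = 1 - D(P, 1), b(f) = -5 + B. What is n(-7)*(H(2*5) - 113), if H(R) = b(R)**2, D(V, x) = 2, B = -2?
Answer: 64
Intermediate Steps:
b(f) = -7 (b(f) = -5 - 2 = -7)
n(P) = -1 (n(P) = 1 - 1*2 = 1 - 2 = -1)
H(R) = 49 (H(R) = (-7)**2 = 49)
n(-7)*(H(2*5) - 113) = -(49 - 113) = -1*(-64) = 64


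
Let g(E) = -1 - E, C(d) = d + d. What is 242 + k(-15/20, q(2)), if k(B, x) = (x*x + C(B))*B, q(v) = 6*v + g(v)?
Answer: 1459/8 ≈ 182.38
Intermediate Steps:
C(d) = 2*d
q(v) = -1 + 5*v (q(v) = 6*v + (-1 - v) = -1 + 5*v)
k(B, x) = B*(x² + 2*B) (k(B, x) = (x*x + 2*B)*B = (x² + 2*B)*B = B*(x² + 2*B))
242 + k(-15/20, q(2)) = 242 + (-15/20)*((-1 + 5*2)² + 2*(-15/20)) = 242 + (-15*1/20)*((-1 + 10)² + 2*(-15*1/20)) = 242 - 3*(9² + 2*(-¾))/4 = 242 - 3*(81 - 3/2)/4 = 242 - ¾*159/2 = 242 - 477/8 = 1459/8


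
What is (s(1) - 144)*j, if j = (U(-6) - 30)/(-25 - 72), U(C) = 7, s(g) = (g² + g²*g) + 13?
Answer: -2967/97 ≈ -30.588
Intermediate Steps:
s(g) = 13 + g² + g³ (s(g) = (g² + g³) + 13 = 13 + g² + g³)
j = 23/97 (j = (7 - 30)/(-25 - 72) = -23/(-97) = -23*(-1/97) = 23/97 ≈ 0.23711)
(s(1) - 144)*j = ((13 + 1² + 1³) - 144)*(23/97) = ((13 + 1 + 1) - 144)*(23/97) = (15 - 144)*(23/97) = -129*23/97 = -2967/97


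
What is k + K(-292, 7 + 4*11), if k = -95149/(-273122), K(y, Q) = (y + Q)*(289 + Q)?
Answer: -45394567/554 ≈ -81940.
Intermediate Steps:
K(y, Q) = (289 + Q)*(Q + y) (K(y, Q) = (Q + y)*(289 + Q) = (289 + Q)*(Q + y))
k = 193/554 (k = -95149*(-1/273122) = 193/554 ≈ 0.34838)
k + K(-292, 7 + 4*11) = 193/554 + ((7 + 4*11)**2 + 289*(7 + 4*11) + 289*(-292) + (7 + 4*11)*(-292)) = 193/554 + ((7 + 44)**2 + 289*(7 + 44) - 84388 + (7 + 44)*(-292)) = 193/554 + (51**2 + 289*51 - 84388 + 51*(-292)) = 193/554 + (2601 + 14739 - 84388 - 14892) = 193/554 - 81940 = -45394567/554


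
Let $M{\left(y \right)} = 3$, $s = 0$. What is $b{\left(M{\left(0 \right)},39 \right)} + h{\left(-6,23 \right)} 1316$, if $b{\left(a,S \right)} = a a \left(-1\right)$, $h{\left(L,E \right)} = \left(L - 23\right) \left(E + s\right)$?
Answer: $-877781$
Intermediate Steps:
$h{\left(L,E \right)} = E \left(-23 + L\right)$ ($h{\left(L,E \right)} = \left(L - 23\right) \left(E + 0\right) = \left(-23 + L\right) E = E \left(-23 + L\right)$)
$b{\left(a,S \right)} = - a^{2}$ ($b{\left(a,S \right)} = a^{2} \left(-1\right) = - a^{2}$)
$b{\left(M{\left(0 \right)},39 \right)} + h{\left(-6,23 \right)} 1316 = - 3^{2} + 23 \left(-23 - 6\right) 1316 = \left(-1\right) 9 + 23 \left(-29\right) 1316 = -9 - 877772 = -877781$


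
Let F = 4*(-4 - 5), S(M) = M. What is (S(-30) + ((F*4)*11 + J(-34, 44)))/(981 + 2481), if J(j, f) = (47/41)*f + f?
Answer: -31151/70971 ≈ -0.43893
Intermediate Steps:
J(j, f) = 88*f/41 (J(j, f) = (47*(1/41))*f + f = 47*f/41 + f = 88*f/41)
F = -36 (F = 4*(-9) = -36)
(S(-30) + ((F*4)*11 + J(-34, 44)))/(981 + 2481) = (-30 + (-36*4*11 + (88/41)*44))/(981 + 2481) = (-30 + (-144*11 + 3872/41))/3462 = (-30 + (-1584 + 3872/41))*(1/3462) = (-30 - 61072/41)*(1/3462) = -62302/41*1/3462 = -31151/70971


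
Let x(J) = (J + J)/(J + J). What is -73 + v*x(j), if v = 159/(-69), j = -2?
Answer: -1732/23 ≈ -75.304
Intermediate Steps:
x(J) = 1 (x(J) = (2*J)/((2*J)) = (2*J)*(1/(2*J)) = 1)
v = -53/23 (v = 159*(-1/69) = -53/23 ≈ -2.3043)
-73 + v*x(j) = -73 - 53/23*1 = -73 - 53/23 = -1732/23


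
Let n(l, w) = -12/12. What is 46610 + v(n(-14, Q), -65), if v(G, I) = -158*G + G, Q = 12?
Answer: 46767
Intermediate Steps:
n(l, w) = -1 (n(l, w) = -12*1/12 = -1)
v(G, I) = -157*G
46610 + v(n(-14, Q), -65) = 46610 - 157*(-1) = 46610 + 157 = 46767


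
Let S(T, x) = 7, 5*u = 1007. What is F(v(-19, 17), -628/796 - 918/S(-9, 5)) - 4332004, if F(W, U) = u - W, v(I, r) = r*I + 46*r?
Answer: -21661308/5 ≈ -4.3323e+6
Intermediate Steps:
u = 1007/5 (u = (1/5)*1007 = 1007/5 ≈ 201.40)
v(I, r) = 46*r + I*r (v(I, r) = I*r + 46*r = 46*r + I*r)
F(W, U) = 1007/5 - W
F(v(-19, 17), -628/796 - 918/S(-9, 5)) - 4332004 = (1007/5 - 17*(46 - 19)) - 4332004 = (1007/5 - 17*27) - 4332004 = (1007/5 - 1*459) - 4332004 = (1007/5 - 459) - 4332004 = -1288/5 - 4332004 = -21661308/5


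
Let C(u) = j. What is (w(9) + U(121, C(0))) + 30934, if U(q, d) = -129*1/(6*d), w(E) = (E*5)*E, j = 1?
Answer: 62635/2 ≈ 31318.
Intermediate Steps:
C(u) = 1
w(E) = 5*E² (w(E) = (5*E)*E = 5*E²)
U(q, d) = -43/(2*d)
(w(9) + U(121, C(0))) + 30934 = (5*9² - 43/2/1) + 30934 = (5*81 - 43/2*1) + 30934 = (405 - 43/2) + 30934 = 767/2 + 30934 = 62635/2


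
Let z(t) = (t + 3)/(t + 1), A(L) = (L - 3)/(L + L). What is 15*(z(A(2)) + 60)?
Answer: 955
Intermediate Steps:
A(L) = (-3 + L)/(2*L) (A(L) = (-3 + L)/((2*L)) = (-3 + L)*(1/(2*L)) = (-3 + L)/(2*L))
z(t) = (3 + t)/(1 + t)
15*(z(A(2)) + 60) = 15*((3 + (1/2)*(-3 + 2)/2)/(1 + (1/2)*(-3 + 2)/2) + 60) = 15*((3 + (1/2)*(1/2)*(-1))/(1 + (1/2)*(1/2)*(-1)) + 60) = 15*((3 - 1/4)/(1 - 1/4) + 60) = 15*((11/4)/(3/4) + 60) = 15*((4/3)*(11/4) + 60) = 15*(11/3 + 60) = 15*(191/3) = 955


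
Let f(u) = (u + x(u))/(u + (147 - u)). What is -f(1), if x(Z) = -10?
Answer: 3/49 ≈ 0.061224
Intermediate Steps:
f(u) = -10/147 + u/147 (f(u) = (u - 10)/(u + (147 - u)) = (-10 + u)/147 = (-10 + u)*(1/147) = -10/147 + u/147)
-f(1) = -(-10/147 + (1/147)*1) = -(-10/147 + 1/147) = -1*(-3/49) = 3/49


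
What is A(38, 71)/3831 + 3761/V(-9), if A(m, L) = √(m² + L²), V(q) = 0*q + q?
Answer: -3761/9 + √6485/3831 ≈ -417.87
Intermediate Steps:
V(q) = q (V(q) = 0 + q = q)
A(m, L) = √(L² + m²)
A(38, 71)/3831 + 3761/V(-9) = √(71² + 38²)/3831 + 3761/(-9) = √(5041 + 1444)*(1/3831) + 3761*(-⅑) = √6485*(1/3831) - 3761/9 = √6485/3831 - 3761/9 = -3761/9 + √6485/3831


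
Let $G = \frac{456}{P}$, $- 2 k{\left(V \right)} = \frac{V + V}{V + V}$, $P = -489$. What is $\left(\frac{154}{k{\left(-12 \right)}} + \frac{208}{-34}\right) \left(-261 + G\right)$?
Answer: $\frac{227991300}{2771} \approx 82278.0$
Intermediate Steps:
$k{\left(V \right)} = - \frac{1}{2}$ ($k{\left(V \right)} = - \frac{\left(V + V\right) \frac{1}{V + V}}{2} = - \frac{2 V \frac{1}{2 V}}{2} = \left(- \frac{1}{2}\right) 1 = - \frac{1}{2}$)
$G = - \frac{152}{163}$ ($G = \frac{456}{-489} = 456 \left(- \frac{1}{489}\right) = - \frac{152}{163} \approx -0.93252$)
$\left(\frac{154}{k{\left(-12 \right)}} + \frac{208}{-34}\right) \left(-261 + G\right) = \left(\frac{154}{- \frac{1}{2}} + \frac{208}{-34}\right) \left(-261 - \frac{152}{163}\right) = \left(154 \left(-2\right) + 208 \left(- \frac{1}{34}\right)\right) \left(- \frac{42695}{163}\right) = \left(-308 - \frac{104}{17}\right) \left(- \frac{42695}{163}\right) = \left(- \frac{5340}{17}\right) \left(- \frac{42695}{163}\right) = \frac{227991300}{2771}$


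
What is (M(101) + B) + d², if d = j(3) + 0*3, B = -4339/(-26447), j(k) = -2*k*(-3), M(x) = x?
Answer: 11244314/26447 ≈ 425.16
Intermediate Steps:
j(k) = 6*k
B = 4339/26447 (B = -4339*(-1/26447) = 4339/26447 ≈ 0.16406)
d = 18 (d = 6*3 + 0*3 = 18 + 0 = 18)
(M(101) + B) + d² = (101 + 4339/26447) + 18² = 2675486/26447 + 324 = 11244314/26447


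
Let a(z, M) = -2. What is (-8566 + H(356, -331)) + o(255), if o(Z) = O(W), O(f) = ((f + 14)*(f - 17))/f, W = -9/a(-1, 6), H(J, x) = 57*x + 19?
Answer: -494377/18 ≈ -27465.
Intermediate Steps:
H(J, x) = 19 + 57*x
W = 9/2 (W = -9/(-2) = -9*(-½) = 9/2 ≈ 4.5000)
O(f) = (-17 + f)*(14 + f)/f (O(f) = ((14 + f)*(-17 + f))/f = ((-17 + f)*(14 + f))/f = (-17 + f)*(14 + f)/f)
o(Z) = -925/18 (o(Z) = -3 + 9/2 - 238/9/2 = -3 + 9/2 - 238*2/9 = -3 + 9/2 - 476/9 = -925/18)
(-8566 + H(356, -331)) + o(255) = (-8566 + (19 + 57*(-331))) - 925/18 = (-8566 + (19 - 18867)) - 925/18 = (-8566 - 18848) - 925/18 = -27414 - 925/18 = -494377/18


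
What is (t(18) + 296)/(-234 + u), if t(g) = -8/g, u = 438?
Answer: 665/459 ≈ 1.4488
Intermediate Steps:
(t(18) + 296)/(-234 + u) = (-8/18 + 296)/(-234 + 438) = (-8*1/18 + 296)/204 = (-4/9 + 296)*(1/204) = (2660/9)*(1/204) = 665/459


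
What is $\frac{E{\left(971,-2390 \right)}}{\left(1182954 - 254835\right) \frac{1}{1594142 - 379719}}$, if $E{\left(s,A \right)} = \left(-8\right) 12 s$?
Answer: $- \frac{1640632672}{13451} \approx -1.2197 \cdot 10^{5}$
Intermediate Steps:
$E{\left(s,A \right)} = - 96 s$
$\frac{E{\left(971,-2390 \right)}}{\left(1182954 - 254835\right) \frac{1}{1594142 - 379719}} = \frac{\left(-96\right) 971}{\left(1182954 - 254835\right) \frac{1}{1594142 - 379719}} = - \frac{93216}{928119 \cdot \frac{1}{1214423}} = - \frac{93216}{\frac{40353}{52801}} = \left(-93216\right) \frac{52801}{40353} = - \frac{1640632672}{13451}$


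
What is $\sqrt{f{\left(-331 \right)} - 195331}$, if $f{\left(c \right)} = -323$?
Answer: $i \sqrt{195654} \approx 442.33 i$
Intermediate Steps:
$\sqrt{f{\left(-331 \right)} - 195331} = \sqrt{-323 - 195331} = \sqrt{-195654} = i \sqrt{195654}$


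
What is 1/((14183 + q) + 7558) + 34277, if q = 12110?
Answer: 1160310728/33851 ≈ 34277.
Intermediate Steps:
1/((14183 + q) + 7558) + 34277 = 1/((14183 + 12110) + 7558) + 34277 = 1/(26293 + 7558) + 34277 = 1/33851 + 34277 = 1160310728/33851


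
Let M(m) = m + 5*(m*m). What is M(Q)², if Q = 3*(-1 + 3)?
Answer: 34596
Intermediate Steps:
Q = 6 (Q = 3*2 = 6)
M(m) = m + 5*m²
M(Q)² = (6*(1 + 5*6))² = (6*(1 + 30))² = (6*31)² = 186² = 34596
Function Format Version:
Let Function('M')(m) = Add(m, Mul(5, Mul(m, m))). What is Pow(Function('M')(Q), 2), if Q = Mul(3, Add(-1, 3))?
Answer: 34596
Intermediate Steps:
Q = 6 (Q = Mul(3, 2) = 6)
Function('M')(m) = Add(m, Mul(5, Pow(m, 2)))
Pow(Function('M')(Q), 2) = Pow(Mul(6, Add(1, Mul(5, 6))), 2) = Pow(Mul(6, Add(1, 30)), 2) = Pow(Mul(6, 31), 2) = Pow(186, 2) = 34596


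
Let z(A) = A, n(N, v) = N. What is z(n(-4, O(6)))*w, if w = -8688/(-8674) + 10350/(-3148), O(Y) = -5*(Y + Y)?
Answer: 31213038/3413219 ≈ 9.1447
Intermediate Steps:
O(Y) = -10*Y
w = -15606519/6826438 (w = -8688*(-1/8674) + 10350*(-1/3148) = 4344/4337 - 5175/1574 = -15606519/6826438 ≈ -2.2862)
z(n(-4, O(6)))*w = -4*(-15606519/6826438) = 31213038/3413219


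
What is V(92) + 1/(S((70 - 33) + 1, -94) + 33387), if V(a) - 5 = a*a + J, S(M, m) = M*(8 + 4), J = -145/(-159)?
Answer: 5064101083/597893 ≈ 8469.9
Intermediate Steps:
J = 145/159 (J = -145*(-1/159) = 145/159 ≈ 0.91195)
S(M, m) = 12*M (S(M, m) = M*12 = 12*M)
V(a) = 940/159 + a² (V(a) = 5 + (a*a + 145/159) = 5 + (a² + 145/159) = 5 + (145/159 + a²) = 940/159 + a²)
V(92) + 1/(S((70 - 33) + 1, -94) + 33387) = (940/159 + 92²) + 1/(12*((70 - 33) + 1) + 33387) = (940/159 + 8464) + 1/(12*(37 + 1) + 33387) = 1346716/159 + 1/(12*38 + 33387) = 1346716/159 + 1/(456 + 33387) = 1346716/159 + 1/33843 = 5064101083/597893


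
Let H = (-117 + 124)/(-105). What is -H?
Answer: 1/15 ≈ 0.066667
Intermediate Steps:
H = -1/15 (H = 7*(-1/105) = -1/15 ≈ -0.066667)
-H = -1*(-1/15) = 1/15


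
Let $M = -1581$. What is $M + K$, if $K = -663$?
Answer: $-2244$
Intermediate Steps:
$M + K = -1581 - 663 = -2244$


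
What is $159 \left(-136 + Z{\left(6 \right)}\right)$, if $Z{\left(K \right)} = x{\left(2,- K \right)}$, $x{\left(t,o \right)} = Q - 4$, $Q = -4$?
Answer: $-22896$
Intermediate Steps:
$x{\left(t,o \right)} = -8$ ($x{\left(t,o \right)} = -4 - 4 = -8$)
$Z{\left(K \right)} = -8$
$159 \left(-136 + Z{\left(6 \right)}\right) = 159 \left(-136 - 8\right) = 159 \left(-144\right) = -22896$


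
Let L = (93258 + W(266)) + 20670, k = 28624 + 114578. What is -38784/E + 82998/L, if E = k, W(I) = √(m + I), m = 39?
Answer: 141781424054992/309783847775093 - 82998*√305/12979588879 ≈ 0.45757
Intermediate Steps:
k = 143202
W(I) = √(39 + I)
E = 143202
L = 113928 + √305 (L = (93258 + √(39 + 266)) + 20670 = (93258 + √305) + 20670 = 113928 + √305 ≈ 1.1395e+5)
-38784/E + 82998/L = -38784/143202 + 82998/(113928 + √305) = -38784*1/143202 + 82998/(113928 + √305) = -6464/23867 + 82998/(113928 + √305)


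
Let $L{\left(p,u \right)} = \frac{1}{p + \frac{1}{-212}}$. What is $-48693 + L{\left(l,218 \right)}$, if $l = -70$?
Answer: $- \frac{722653025}{14841} \approx -48693.0$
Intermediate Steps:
$L{\left(p,u \right)} = \frac{1}{- \frac{1}{212} + p}$ ($L{\left(p,u \right)} = \frac{1}{p - \frac{1}{212}} = \frac{1}{- \frac{1}{212} + p}$)
$-48693 + L{\left(l,218 \right)} = -48693 + \frac{212}{-1 + 212 \left(-70\right)} = -48693 + \frac{212}{-1 - 14840} = -48693 + \frac{212}{-14841} = -48693 + 212 \left(- \frac{1}{14841}\right) = -48693 - \frac{212}{14841} = - \frac{722653025}{14841}$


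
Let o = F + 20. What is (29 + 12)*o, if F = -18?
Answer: 82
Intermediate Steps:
o = 2 (o = -18 + 20 = 2)
(29 + 12)*o = (29 + 12)*2 = 41*2 = 82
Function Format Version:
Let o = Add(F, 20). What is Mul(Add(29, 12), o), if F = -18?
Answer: 82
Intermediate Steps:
o = 2 (o = Add(-18, 20) = 2)
Mul(Add(29, 12), o) = Mul(Add(29, 12), 2) = Mul(41, 2) = 82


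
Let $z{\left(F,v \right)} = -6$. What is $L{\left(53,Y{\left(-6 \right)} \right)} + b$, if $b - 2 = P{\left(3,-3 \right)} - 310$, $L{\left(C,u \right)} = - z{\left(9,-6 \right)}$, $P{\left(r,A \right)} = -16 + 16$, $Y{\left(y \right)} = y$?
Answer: $-302$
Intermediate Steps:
$P{\left(r,A \right)} = 0$
$L{\left(C,u \right)} = 6$ ($L{\left(C,u \right)} = \left(-1\right) \left(-6\right) = 6$)
$b = -308$ ($b = 2 + \left(0 - 310\right) = 2 - 310 = -308$)
$L{\left(53,Y{\left(-6 \right)} \right)} + b = 6 - 308 = -302$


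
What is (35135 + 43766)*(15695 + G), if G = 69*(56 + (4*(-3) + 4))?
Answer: 1499671307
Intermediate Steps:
G = 3312 (G = 69*(56 + (-12 + 4)) = 69*(56 - 8) = 69*48 = 3312)
(35135 + 43766)*(15695 + G) = (35135 + 43766)*(15695 + 3312) = 78901*19007 = 1499671307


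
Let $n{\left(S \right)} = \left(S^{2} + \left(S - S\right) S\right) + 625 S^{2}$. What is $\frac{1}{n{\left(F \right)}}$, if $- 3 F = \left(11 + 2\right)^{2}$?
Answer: $\frac{9}{17879186} \approx 5.0338 \cdot 10^{-7}$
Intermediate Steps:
$F = - \frac{169}{3}$ ($F = - \frac{\left(11 + 2\right)^{2}}{3} = - \frac{13^{2}}{3} = \left(- \frac{1}{3}\right) 169 = - \frac{169}{3} \approx -56.333$)
$n{\left(S \right)} = 626 S^{2}$ ($n{\left(S \right)} = \left(S^{2} + 0 S\right) + 625 S^{2} = \left(S^{2} + 0\right) + 625 S^{2} = S^{2} + 625 S^{2} = 626 S^{2}$)
$\frac{1}{n{\left(F \right)}} = \frac{1}{626 \left(- \frac{169}{3}\right)^{2}} = \frac{1}{626 \cdot \frac{28561}{9}} = \frac{1}{\frac{17879186}{9}} = \frac{9}{17879186}$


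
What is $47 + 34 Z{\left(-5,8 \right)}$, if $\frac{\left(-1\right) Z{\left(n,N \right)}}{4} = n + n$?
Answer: $1407$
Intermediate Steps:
$Z{\left(n,N \right)} = - 8 n$ ($Z{\left(n,N \right)} = - 4 \left(n + n\right) = - 4 \cdot 2 n = - 8 n$)
$47 + 34 Z{\left(-5,8 \right)} = 47 + 34 \left(\left(-8\right) \left(-5\right)\right) = 47 + 34 \cdot 40 = 47 + 1360 = 1407$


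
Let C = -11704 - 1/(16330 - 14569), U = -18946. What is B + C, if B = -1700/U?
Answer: -195244090535/16681953 ≈ -11704.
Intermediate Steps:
B = 850/9473 (B = -1700/(-18946) = -1700*(-1/18946) = 850/9473 ≈ 0.089729)
C = -20610745/1761 (C = -11704 - 1/1761 = -20610745/1761 ≈ -11704.)
B + C = 850/9473 - 20610745/1761 = -195244090535/16681953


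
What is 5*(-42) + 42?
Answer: -168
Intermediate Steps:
5*(-42) + 42 = -210 + 42 = -168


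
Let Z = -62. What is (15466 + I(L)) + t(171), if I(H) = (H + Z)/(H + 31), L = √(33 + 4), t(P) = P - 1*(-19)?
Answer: 4821395/308 + 31*√37/308 ≈ 15655.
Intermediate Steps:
t(P) = 19 + P (t(P) = P + 19 = 19 + P)
L = √37 ≈ 6.0828
I(H) = (-62 + H)/(31 + H) (I(H) = (H - 62)/(H + 31) = (-62 + H)/(31 + H))
(15466 + I(L)) + t(171) = (15466 + (-62 + √37)/(31 + √37)) + (19 + 171) = (15466 + (-62 + √37)/(31 + √37)) + 190 = 15656 + (-62 + √37)/(31 + √37)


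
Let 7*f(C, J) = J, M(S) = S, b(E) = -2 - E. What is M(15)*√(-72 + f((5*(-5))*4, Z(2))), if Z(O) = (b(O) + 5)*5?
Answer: 15*I*√3493/7 ≈ 126.65*I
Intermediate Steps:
Z(O) = 15 - 5*O (Z(O) = ((-2 - O) + 5)*5 = (3 - O)*5 = 15 - 5*O)
f(C, J) = J/7
M(15)*√(-72 + f((5*(-5))*4, Z(2))) = 15*√(-72 + (15 - 5*2)/7) = 15*√(-72 + (15 - 10)/7) = 15*√(-72 + (⅐)*5) = 15*√(-72 + 5/7) = 15*√(-499/7) = 15*(I*√3493/7) = 15*I*√3493/7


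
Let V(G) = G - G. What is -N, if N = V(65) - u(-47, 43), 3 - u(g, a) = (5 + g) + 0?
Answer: 45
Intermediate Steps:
V(G) = 0
u(g, a) = -2 - g (u(g, a) = 3 - ((5 + g) + 0) = 3 - (5 + g) = 3 + (-5 - g) = -2 - g)
N = -45 (N = 0 - (-2 - 1*(-47)) = 0 - (-2 + 47) = 0 - 1*45 = 0 - 45 = -45)
-N = -1*(-45) = 45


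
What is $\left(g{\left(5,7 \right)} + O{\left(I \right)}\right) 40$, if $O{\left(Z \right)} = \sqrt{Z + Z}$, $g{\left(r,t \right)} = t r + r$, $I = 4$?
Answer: $1600 + 80 \sqrt{2} \approx 1713.1$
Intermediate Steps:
$g{\left(r,t \right)} = r + r t$ ($g{\left(r,t \right)} = r t + r = r + r t$)
$O{\left(Z \right)} = \sqrt{2} \sqrt{Z}$ ($O{\left(Z \right)} = \sqrt{2 Z} = \sqrt{2} \sqrt{Z}$)
$\left(g{\left(5,7 \right)} + O{\left(I \right)}\right) 40 = \left(5 \left(1 + 7\right) + \sqrt{2} \sqrt{4}\right) 40 = \left(5 \cdot 8 + \sqrt{2} \cdot 2\right) 40 = \left(40 + 2 \sqrt{2}\right) 40 = 1600 + 80 \sqrt{2}$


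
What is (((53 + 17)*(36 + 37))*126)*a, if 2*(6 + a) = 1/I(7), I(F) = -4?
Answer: -7887285/2 ≈ -3.9436e+6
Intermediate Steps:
a = -49/8 (a = -6 + (½)/(-4) = -6 + (½)*(-¼) = -6 - ⅛ = -49/8 ≈ -6.1250)
(((53 + 17)*(36 + 37))*126)*a = (((53 + 17)*(36 + 37))*126)*(-49/8) = ((70*73)*126)*(-49/8) = (5110*126)*(-49/8) = 643860*(-49/8) = -7887285/2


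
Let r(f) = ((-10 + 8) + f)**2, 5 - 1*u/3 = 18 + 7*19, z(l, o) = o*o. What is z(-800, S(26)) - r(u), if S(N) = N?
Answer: -192924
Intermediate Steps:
z(l, o) = o**2
u = -438 (u = 15 - 3*(18 + 7*19) = 15 - 3*(18 + 133) = 15 - 3*151 = 15 - 453 = -438)
r(f) = (-2 + f)**2
z(-800, S(26)) - r(u) = 26**2 - (-2 - 438)**2 = 676 - 1*(-440)**2 = 676 - 1*193600 = 676 - 193600 = -192924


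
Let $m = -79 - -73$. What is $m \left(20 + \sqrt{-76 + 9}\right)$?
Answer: $-120 - 6 i \sqrt{67} \approx -120.0 - 49.112 i$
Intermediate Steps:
$m = -6$ ($m = -79 + 73 = -6$)
$m \left(20 + \sqrt{-76 + 9}\right) = - 6 \left(20 + \sqrt{-76 + 9}\right) = - 6 \left(20 + \sqrt{-67}\right) = - 6 \left(20 + i \sqrt{67}\right) = -120 - 6 i \sqrt{67}$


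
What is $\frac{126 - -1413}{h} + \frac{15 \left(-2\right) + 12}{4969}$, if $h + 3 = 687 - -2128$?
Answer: $\frac{399825}{735412} \approx 0.54367$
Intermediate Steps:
$h = 2812$ ($h = -3 + \left(687 - -2128\right) = -3 + \left(687 + 2128\right) = -3 + 2815 = 2812$)
$\frac{126 - -1413}{h} + \frac{15 \left(-2\right) + 12}{4969} = \frac{126 - -1413}{2812} + \frac{15 \left(-2\right) + 12}{4969} = \left(126 + 1413\right) \frac{1}{2812} + \left(-30 + 12\right) \frac{1}{4969} = 1539 \cdot \frac{1}{2812} - \frac{18}{4969} = \frac{81}{148} - \frac{18}{4969} = \frac{399825}{735412}$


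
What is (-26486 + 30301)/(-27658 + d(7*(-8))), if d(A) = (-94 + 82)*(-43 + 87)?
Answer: -3815/28186 ≈ -0.13535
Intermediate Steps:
d(A) = -528 (d(A) = -12*44 = -528)
(-26486 + 30301)/(-27658 + d(7*(-8))) = (-26486 + 30301)/(-27658 - 528) = 3815/(-28186) = 3815*(-1/28186) = -3815/28186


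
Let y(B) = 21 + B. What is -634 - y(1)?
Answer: -656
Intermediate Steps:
-634 - y(1) = -634 - (21 + 1) = -634 - 1*22 = -634 - 22 = -656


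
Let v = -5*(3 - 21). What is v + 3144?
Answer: 3234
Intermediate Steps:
v = 90 (v = -5*(-18) = 90)
v + 3144 = 90 + 3144 = 3234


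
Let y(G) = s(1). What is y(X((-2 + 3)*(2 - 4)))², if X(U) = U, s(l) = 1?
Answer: 1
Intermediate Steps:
y(G) = 1
y(X((-2 + 3)*(2 - 4)))² = 1² = 1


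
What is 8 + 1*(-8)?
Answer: 0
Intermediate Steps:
8 + 1*(-8) = 8 - 8 = 0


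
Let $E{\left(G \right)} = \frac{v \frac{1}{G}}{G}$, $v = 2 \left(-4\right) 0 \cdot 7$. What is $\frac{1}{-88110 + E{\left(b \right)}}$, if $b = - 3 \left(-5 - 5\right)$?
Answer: $- \frac{1}{88110} \approx -1.1349 \cdot 10^{-5}$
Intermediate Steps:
$v = 0$ ($v = \left(-8\right) 0 \cdot 7 = 0 \cdot 7 = 0$)
$b = 30$ ($b = \left(-3\right) \left(-10\right) = 30$)
$E{\left(G \right)} = 0$ ($E{\left(G \right)} = \frac{0 \frac{1}{G}}{G} = \frac{0}{G} = 0$)
$\frac{1}{-88110 + E{\left(b \right)}} = \frac{1}{-88110 + 0} = \frac{1}{-88110} = - \frac{1}{88110}$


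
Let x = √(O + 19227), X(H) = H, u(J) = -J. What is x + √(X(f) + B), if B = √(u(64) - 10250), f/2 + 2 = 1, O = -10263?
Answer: √(-2 + 3*I*√1146) + 6*√249 ≈ 101.73 + 7.1964*I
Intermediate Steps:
f = -2 (f = -4 + 2*1 = -4 + 2 = -2)
B = 3*I*√1146 (B = √(-1*64 - 10250) = √(-64 - 10250) = √(-10314) = 3*I*√1146 ≈ 101.56*I)
x = 6*√249 (x = √(-10263 + 19227) = √8964 = 6*√249 ≈ 94.678)
x + √(X(f) + B) = 6*√249 + √(-2 + 3*I*√1146) = √(-2 + 3*I*√1146) + 6*√249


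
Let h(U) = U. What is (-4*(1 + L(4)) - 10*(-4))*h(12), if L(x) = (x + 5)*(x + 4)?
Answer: -3024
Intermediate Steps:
L(x) = (4 + x)*(5 + x) (L(x) = (5 + x)*(4 + x) = (4 + x)*(5 + x))
(-4*(1 + L(4)) - 10*(-4))*h(12) = (-4*(1 + (20 + 4**2 + 9*4)) - 10*(-4))*12 = (-4*(1 + (20 + 16 + 36)) + 40)*12 = (-4*(1 + 72) + 40)*12 = (-4*73 + 40)*12 = (-292 + 40)*12 = -252*12 = -3024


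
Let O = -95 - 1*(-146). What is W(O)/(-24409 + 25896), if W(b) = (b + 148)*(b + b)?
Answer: 20298/1487 ≈ 13.650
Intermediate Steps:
O = 51 (O = -95 + 146 = 51)
W(b) = 2*b*(148 + b) (W(b) = (148 + b)*(2*b) = 2*b*(148 + b))
W(O)/(-24409 + 25896) = (2*51*(148 + 51))/(-24409 + 25896) = (2*51*199)/1487 = 20298*(1/1487) = 20298/1487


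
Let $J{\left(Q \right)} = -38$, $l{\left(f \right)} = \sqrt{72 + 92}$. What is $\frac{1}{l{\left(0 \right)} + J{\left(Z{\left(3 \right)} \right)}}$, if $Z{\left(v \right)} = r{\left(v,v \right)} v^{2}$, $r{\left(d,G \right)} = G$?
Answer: $- \frac{19}{640} - \frac{\sqrt{41}}{640} \approx -0.039692$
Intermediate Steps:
$Z{\left(v \right)} = v^{3}$ ($Z{\left(v \right)} = v v^{2} = v^{3}$)
$l{\left(f \right)} = 2 \sqrt{41}$ ($l{\left(f \right)} = \sqrt{164} = 2 \sqrt{41}$)
$\frac{1}{l{\left(0 \right)} + J{\left(Z{\left(3 \right)} \right)}} = \frac{1}{2 \sqrt{41} - 38} = \frac{1}{-38 + 2 \sqrt{41}}$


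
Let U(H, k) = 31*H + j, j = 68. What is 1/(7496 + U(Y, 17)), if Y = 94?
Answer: 1/10478 ≈ 9.5438e-5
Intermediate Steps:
U(H, k) = 68 + 31*H (U(H, k) = 31*H + 68 = 68 + 31*H)
1/(7496 + U(Y, 17)) = 1/(7496 + (68 + 31*94)) = 1/(7496 + (68 + 2914)) = 1/(7496 + 2982) = 1/10478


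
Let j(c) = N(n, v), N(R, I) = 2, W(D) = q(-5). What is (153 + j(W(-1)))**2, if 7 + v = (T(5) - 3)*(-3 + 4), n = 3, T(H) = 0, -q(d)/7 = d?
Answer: 24025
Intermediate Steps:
q(d) = -7*d
W(D) = 35 (W(D) = -7*(-5) = 35)
v = -10 (v = -7 + (0 - 3)*(-3 + 4) = -7 - 3*1 = -7 - 3 = -10)
j(c) = 2
(153 + j(W(-1)))**2 = (153 + 2)**2 = 155**2 = 24025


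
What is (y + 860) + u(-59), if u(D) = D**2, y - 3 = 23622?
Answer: 27966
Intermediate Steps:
y = 23625 (y = 3 + 23622 = 23625)
(y + 860) + u(-59) = (23625 + 860) + (-59)**2 = 24485 + 3481 = 27966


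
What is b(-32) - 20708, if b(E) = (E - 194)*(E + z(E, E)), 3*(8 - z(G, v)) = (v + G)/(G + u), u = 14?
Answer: -405436/27 ≈ -15016.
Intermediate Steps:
z(G, v) = 8 - (G + v)/(3*(14 + G)) (z(G, v) = 8 - (v + G)/(3*(G + 14)) = 8 - (G + v)/(3*(14 + G)))
b(E) = (-194 + E)*(E + (336 + 22*E)/(3*(14 + E))) (b(E) = (E - 194)*(E + (336 - E + 23*E)/(3*(14 + E))) = (-194 + E)*(E + (336 + 22*E)/(3*(14 + E))))
b(-32) - 20708 = (-65184 - 12080*(-32) - 518*(-32)² + 3*(-32)³)/(3*(14 - 32)) - 20708 = (⅓)*(-65184 + 386560 - 518*1024 + 3*(-32768))/(-18) - 20708 = (⅓)*(-1/18)*(-65184 + 386560 - 530432 - 98304) - 20708 = (⅓)*(-1/18)*(-307360) - 20708 = 153680/27 - 20708 = -405436/27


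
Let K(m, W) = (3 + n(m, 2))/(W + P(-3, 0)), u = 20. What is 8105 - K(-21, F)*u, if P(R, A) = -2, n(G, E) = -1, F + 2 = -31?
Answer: 56743/7 ≈ 8106.1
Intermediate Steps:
F = -33 (F = -2 - 31 = -33)
K(m, W) = 2/(-2 + W) (K(m, W) = (3 - 1)/(W - 2) = 2/(-2 + W))
8105 - K(-21, F)*u = 8105 - 2/(-2 - 33)*20 = 8105 - 2/(-35)*20 = 8105 - 2*(-1/35)*20 = 8105 - (-2)*20/35 = 8105 - 1*(-8/7) = 8105 + 8/7 = 56743/7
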